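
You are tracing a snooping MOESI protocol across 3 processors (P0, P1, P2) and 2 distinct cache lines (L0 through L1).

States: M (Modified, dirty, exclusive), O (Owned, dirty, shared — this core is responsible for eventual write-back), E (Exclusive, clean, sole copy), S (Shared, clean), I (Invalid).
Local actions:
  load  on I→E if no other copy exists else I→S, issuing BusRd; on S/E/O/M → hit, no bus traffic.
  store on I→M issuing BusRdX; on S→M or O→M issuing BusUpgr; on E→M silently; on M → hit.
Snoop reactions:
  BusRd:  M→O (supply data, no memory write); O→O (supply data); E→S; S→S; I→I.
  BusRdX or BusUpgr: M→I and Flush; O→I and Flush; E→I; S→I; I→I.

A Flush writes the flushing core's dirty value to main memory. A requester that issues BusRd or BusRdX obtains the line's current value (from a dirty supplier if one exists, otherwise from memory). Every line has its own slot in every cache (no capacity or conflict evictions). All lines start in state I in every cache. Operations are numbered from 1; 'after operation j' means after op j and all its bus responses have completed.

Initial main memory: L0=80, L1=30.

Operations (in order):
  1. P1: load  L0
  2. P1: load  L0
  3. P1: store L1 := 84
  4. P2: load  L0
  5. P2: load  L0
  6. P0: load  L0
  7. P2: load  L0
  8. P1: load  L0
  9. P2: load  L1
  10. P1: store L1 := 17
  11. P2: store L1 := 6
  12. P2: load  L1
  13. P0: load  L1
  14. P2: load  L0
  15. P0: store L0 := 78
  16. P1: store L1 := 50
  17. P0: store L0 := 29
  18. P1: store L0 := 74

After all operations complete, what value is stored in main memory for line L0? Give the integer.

[1] P1: load  L0 | P0:I, P1:E(80), P2:I | bus: BusRd
[2] P1: load  L0 | P0:I, P1:E(80), P2:I | bus: none
[3] P1: store L1 := 84 | P0:I, P1:M(84), P2:I | bus: BusRdX
[4] P2: load  L0 | P0:I, P1:S(80), P2:S(80) | bus: BusRd
[5] P2: load  L0 | P0:I, P1:S(80), P2:S(80) | bus: none
[6] P0: load  L0 | P0:S(80), P1:S(80), P2:S(80) | bus: BusRd
[7] P2: load  L0 | P0:S(80), P1:S(80), P2:S(80) | bus: none
[8] P1: load  L0 | P0:S(80), P1:S(80), P2:S(80) | bus: none
[9] P2: load  L1 | P0:I, P1:O(84), P2:S(84) | bus: BusRd
[10] P1: store L1 := 17 | P0:I, P1:M(17), P2:I | bus: BusUpgr
[11] P2: store L1 := 6 | P0:I, P1:I, P2:M(6) | bus: BusRdX,Flush
[12] P2: load  L1 | P0:I, P1:I, P2:M(6) | bus: none
[13] P0: load  L1 | P0:S(6), P1:I, P2:O(6) | bus: BusRd
[14] P2: load  L0 | P0:S(80), P1:S(80), P2:S(80) | bus: none
[15] P0: store L0 := 78 | P0:M(78), P1:I, P2:I | bus: BusUpgr
[16] P1: store L1 := 50 | P0:I, P1:M(50), P2:I | bus: BusRdX,Flush
[17] P0: store L0 := 29 | P0:M(29), P1:I, P2:I | bus: none
[18] P1: store L0 := 74 | P0:I, P1:M(74), P2:I | bus: BusRdX,Flush

memory[L0] = 29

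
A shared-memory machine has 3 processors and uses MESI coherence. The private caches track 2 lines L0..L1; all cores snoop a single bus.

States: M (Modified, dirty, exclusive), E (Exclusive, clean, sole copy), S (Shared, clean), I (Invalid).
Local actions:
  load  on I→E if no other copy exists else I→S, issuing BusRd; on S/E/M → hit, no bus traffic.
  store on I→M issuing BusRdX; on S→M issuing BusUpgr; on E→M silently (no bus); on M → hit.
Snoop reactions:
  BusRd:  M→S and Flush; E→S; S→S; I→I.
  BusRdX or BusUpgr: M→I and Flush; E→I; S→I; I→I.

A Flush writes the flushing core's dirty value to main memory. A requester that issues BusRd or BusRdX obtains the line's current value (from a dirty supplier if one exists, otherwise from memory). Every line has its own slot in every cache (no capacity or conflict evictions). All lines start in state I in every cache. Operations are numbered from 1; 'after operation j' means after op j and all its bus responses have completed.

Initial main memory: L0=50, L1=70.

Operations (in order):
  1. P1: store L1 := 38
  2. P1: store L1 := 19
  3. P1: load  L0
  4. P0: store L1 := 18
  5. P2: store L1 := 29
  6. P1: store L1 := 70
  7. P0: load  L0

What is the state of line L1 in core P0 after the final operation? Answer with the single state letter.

state = I

step 1: P1: store L1 := 38  ⟶  IMI  (L1)  txn=BusRdX  M[L1]=70
step 2: P1: store L1 := 19  ⟶  IMI  (L1)  txn=∅  M[L1]=70
step 3: P1: load  L0  ⟶  IEI  (L0)  txn=BusRd  M[L0]=50
step 4: P0: store L1 := 18  ⟶  MII  (L1)  txn=BusRdX+Flush  M[L1]=19
step 5: P2: store L1 := 29  ⟶  IIM  (L1)  txn=BusRdX+Flush  M[L1]=18
step 6: P1: store L1 := 70  ⟶  IMI  (L1)  txn=BusRdX+Flush  M[L1]=29
step 7: P0: load  L0  ⟶  SSI  (L0)  txn=BusRd  M[L0]=50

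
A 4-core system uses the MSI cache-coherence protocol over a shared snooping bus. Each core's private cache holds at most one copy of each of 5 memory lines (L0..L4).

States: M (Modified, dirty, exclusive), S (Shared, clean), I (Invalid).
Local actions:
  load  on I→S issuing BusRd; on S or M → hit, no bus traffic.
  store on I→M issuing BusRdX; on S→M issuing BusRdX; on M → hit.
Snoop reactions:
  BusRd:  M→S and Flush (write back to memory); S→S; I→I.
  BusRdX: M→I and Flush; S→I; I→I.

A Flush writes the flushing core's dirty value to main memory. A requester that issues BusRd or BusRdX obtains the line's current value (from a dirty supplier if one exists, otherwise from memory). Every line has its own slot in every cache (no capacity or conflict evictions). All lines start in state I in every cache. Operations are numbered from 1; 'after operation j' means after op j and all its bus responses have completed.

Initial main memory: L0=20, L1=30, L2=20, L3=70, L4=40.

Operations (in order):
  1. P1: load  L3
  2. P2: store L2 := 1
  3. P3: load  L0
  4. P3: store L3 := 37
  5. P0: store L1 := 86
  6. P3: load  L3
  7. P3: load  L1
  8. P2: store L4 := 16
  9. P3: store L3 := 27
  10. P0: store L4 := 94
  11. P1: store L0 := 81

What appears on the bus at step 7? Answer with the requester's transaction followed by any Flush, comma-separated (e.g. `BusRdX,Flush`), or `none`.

bus = BusRd,Flush

[1] P1: load  L3 | P0:I, P1:S(70), P2:I, P3:I | bus: BusRd
[2] P2: store L2 := 1 | P0:I, P1:I, P2:M(1), P3:I | bus: BusRdX
[3] P3: load  L0 | P0:I, P1:I, P2:I, P3:S(20) | bus: BusRd
[4] P3: store L3 := 37 | P0:I, P1:I, P2:I, P3:M(37) | bus: BusRdX
[5] P0: store L1 := 86 | P0:M(86), P1:I, P2:I, P3:I | bus: BusRdX
[6] P3: load  L3 | P0:I, P1:I, P2:I, P3:M(37) | bus: none
[7] P3: load  L1 | P0:S(86), P1:I, P2:I, P3:S(86) | bus: BusRd,Flush
[8] P2: store L4 := 16 | P0:I, P1:I, P2:M(16), P3:I | bus: BusRdX
[9] P3: store L3 := 27 | P0:I, P1:I, P2:I, P3:M(27) | bus: none
[10] P0: store L4 := 94 | P0:M(94), P1:I, P2:I, P3:I | bus: BusRdX,Flush
[11] P1: store L0 := 81 | P0:I, P1:M(81), P2:I, P3:I | bus: BusRdX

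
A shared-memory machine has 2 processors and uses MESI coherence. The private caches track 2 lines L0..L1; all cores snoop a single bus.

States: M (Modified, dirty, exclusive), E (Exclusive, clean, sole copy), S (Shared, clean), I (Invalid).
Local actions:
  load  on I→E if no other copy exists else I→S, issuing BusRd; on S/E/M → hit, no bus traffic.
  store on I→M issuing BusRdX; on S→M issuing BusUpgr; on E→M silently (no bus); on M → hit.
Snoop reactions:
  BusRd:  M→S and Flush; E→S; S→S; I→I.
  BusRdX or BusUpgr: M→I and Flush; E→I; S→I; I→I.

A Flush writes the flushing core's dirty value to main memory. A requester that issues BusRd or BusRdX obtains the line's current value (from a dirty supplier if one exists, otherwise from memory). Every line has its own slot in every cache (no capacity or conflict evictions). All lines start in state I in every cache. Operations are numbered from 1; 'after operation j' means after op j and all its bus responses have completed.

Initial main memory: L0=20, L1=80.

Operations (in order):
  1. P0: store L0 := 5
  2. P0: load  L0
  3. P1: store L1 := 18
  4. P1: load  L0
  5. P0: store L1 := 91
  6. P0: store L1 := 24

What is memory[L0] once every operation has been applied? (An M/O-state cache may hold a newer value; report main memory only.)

memory[L0] = 5

[1] P0: store L0 := 5 | P0:M(5), P1:I | bus: BusRdX
[2] P0: load  L0 | P0:M(5), P1:I | bus: none
[3] P1: store L1 := 18 | P0:I, P1:M(18) | bus: BusRdX
[4] P1: load  L0 | P0:S(5), P1:S(5) | bus: BusRd,Flush
[5] P0: store L1 := 91 | P0:M(91), P1:I | bus: BusRdX,Flush
[6] P0: store L1 := 24 | P0:M(24), P1:I | bus: none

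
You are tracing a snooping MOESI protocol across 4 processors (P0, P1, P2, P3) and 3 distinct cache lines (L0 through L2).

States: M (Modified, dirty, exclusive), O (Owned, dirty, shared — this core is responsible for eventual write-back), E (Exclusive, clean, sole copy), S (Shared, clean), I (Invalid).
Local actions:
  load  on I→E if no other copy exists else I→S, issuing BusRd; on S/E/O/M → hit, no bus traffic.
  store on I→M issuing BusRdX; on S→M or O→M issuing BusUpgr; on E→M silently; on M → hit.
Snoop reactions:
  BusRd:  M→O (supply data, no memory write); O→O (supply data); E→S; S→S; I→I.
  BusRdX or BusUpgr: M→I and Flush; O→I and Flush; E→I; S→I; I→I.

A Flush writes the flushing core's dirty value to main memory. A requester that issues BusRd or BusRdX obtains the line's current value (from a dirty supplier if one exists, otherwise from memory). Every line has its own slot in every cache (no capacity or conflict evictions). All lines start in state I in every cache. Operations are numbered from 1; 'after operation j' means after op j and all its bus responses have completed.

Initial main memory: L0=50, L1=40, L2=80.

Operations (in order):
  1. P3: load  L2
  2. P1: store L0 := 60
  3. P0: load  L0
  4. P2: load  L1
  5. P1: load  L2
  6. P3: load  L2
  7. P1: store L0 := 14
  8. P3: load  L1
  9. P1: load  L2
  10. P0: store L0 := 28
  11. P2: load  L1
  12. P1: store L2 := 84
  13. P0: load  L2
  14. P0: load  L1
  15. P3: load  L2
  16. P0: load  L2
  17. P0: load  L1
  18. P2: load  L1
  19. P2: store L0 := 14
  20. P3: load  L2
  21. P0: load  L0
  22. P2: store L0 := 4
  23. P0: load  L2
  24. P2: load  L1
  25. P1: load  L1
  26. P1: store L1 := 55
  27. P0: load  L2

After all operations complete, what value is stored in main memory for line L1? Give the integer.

1. P3: load  L2  bus=[BusRd]  L2: P0=I P1=I P2=I P3=E  mem[L2]=80
2. P1: store L0 := 60  bus=[BusRdX]  L0: P0=I P1=M P2=I P3=I  mem[L0]=50
3. P0: load  L0  bus=[BusRd]  L0: P0=S P1=O P2=I P3=I  mem[L0]=50
4. P2: load  L1  bus=[BusRd]  L1: P0=I P1=I P2=E P3=I  mem[L1]=40
5. P1: load  L2  bus=[BusRd]  L2: P0=I P1=S P2=I P3=S  mem[L2]=80
6. P3: load  L2  bus=[-]  L2: P0=I P1=S P2=I P3=S  mem[L2]=80
7. P1: store L0 := 14  bus=[BusUpgr]  L0: P0=I P1=M P2=I P3=I  mem[L0]=50
8. P3: load  L1  bus=[BusRd]  L1: P0=I P1=I P2=S P3=S  mem[L1]=40
9. P1: load  L2  bus=[-]  L2: P0=I P1=S P2=I P3=S  mem[L2]=80
10. P0: store L0 := 28  bus=[BusRdX,Flush]  L0: P0=M P1=I P2=I P3=I  mem[L0]=14
11. P2: load  L1  bus=[-]  L1: P0=I P1=I P2=S P3=S  mem[L1]=40
12. P1: store L2 := 84  bus=[BusUpgr]  L2: P0=I P1=M P2=I P3=I  mem[L2]=80
13. P0: load  L2  bus=[BusRd]  L2: P0=S P1=O P2=I P3=I  mem[L2]=80
14. P0: load  L1  bus=[BusRd]  L1: P0=S P1=I P2=S P3=S  mem[L1]=40
15. P3: load  L2  bus=[BusRd]  L2: P0=S P1=O P2=I P3=S  mem[L2]=80
16. P0: load  L2  bus=[-]  L2: P0=S P1=O P2=I P3=S  mem[L2]=80
17. P0: load  L1  bus=[-]  L1: P0=S P1=I P2=S P3=S  mem[L1]=40
18. P2: load  L1  bus=[-]  L1: P0=S P1=I P2=S P3=S  mem[L1]=40
19. P2: store L0 := 14  bus=[BusRdX,Flush]  L0: P0=I P1=I P2=M P3=I  mem[L0]=28
20. P3: load  L2  bus=[-]  L2: P0=S P1=O P2=I P3=S  mem[L2]=80
21. P0: load  L0  bus=[BusRd]  L0: P0=S P1=I P2=O P3=I  mem[L0]=28
22. P2: store L0 := 4  bus=[BusUpgr]  L0: P0=I P1=I P2=M P3=I  mem[L0]=28
23. P0: load  L2  bus=[-]  L2: P0=S P1=O P2=I P3=S  mem[L2]=80
24. P2: load  L1  bus=[-]  L1: P0=S P1=I P2=S P3=S  mem[L1]=40
25. P1: load  L1  bus=[BusRd]  L1: P0=S P1=S P2=S P3=S  mem[L1]=40
26. P1: store L1 := 55  bus=[BusUpgr]  L1: P0=I P1=M P2=I P3=I  mem[L1]=40
27. P0: load  L2  bus=[-]  L2: P0=S P1=O P2=I P3=S  mem[L2]=80

memory[L1] = 40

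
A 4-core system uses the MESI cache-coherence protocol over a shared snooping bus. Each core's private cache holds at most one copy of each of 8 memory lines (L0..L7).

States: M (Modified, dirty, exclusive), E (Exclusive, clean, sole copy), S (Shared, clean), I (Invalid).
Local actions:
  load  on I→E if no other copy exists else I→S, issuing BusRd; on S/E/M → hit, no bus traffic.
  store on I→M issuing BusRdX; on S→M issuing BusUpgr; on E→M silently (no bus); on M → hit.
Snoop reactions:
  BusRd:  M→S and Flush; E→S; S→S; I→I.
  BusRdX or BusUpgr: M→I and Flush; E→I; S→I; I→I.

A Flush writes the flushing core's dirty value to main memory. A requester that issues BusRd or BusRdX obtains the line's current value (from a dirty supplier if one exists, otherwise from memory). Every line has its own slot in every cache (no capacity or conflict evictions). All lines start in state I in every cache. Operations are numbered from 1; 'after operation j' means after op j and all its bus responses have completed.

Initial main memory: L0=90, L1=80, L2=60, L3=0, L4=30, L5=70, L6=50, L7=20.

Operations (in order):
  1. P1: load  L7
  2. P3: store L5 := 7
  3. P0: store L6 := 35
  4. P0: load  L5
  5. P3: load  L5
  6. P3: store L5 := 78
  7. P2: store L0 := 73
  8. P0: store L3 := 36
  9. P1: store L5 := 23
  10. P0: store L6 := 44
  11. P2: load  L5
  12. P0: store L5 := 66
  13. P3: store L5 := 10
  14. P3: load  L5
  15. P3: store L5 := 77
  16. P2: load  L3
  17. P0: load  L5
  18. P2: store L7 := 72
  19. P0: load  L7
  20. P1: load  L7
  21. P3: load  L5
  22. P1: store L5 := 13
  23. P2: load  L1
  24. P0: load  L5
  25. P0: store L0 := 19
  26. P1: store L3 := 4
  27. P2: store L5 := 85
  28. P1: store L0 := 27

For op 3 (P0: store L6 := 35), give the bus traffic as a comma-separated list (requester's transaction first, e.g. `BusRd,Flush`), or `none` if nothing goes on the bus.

bus = BusRdX

step 1: P1: load  L7  ⟶  IEII  (L7)  txn=BusRd  M[L7]=20
step 2: P3: store L5 := 7  ⟶  IIIM  (L5)  txn=BusRdX  M[L5]=70
step 3: P0: store L6 := 35  ⟶  MIII  (L6)  txn=BusRdX  M[L6]=50
step 4: P0: load  L5  ⟶  SIIS  (L5)  txn=BusRd+Flush  M[L5]=7
step 5: P3: load  L5  ⟶  SIIS  (L5)  txn=∅  M[L5]=7
step 6: P3: store L5 := 78  ⟶  IIIM  (L5)  txn=BusUpgr  M[L5]=7
step 7: P2: store L0 := 73  ⟶  IIMI  (L0)  txn=BusRdX  M[L0]=90
step 8: P0: store L3 := 36  ⟶  MIII  (L3)  txn=BusRdX  M[L3]=0
step 9: P1: store L5 := 23  ⟶  IMII  (L5)  txn=BusRdX+Flush  M[L5]=78
step 10: P0: store L6 := 44  ⟶  MIII  (L6)  txn=∅  M[L6]=50
step 11: P2: load  L5  ⟶  ISSI  (L5)  txn=BusRd+Flush  M[L5]=23
step 12: P0: store L5 := 66  ⟶  MIII  (L5)  txn=BusRdX  M[L5]=23
step 13: P3: store L5 := 10  ⟶  IIIM  (L5)  txn=BusRdX+Flush  M[L5]=66
step 14: P3: load  L5  ⟶  IIIM  (L5)  txn=∅  M[L5]=66
step 15: P3: store L5 := 77  ⟶  IIIM  (L5)  txn=∅  M[L5]=66
step 16: P2: load  L3  ⟶  SISI  (L3)  txn=BusRd+Flush  M[L3]=36
step 17: P0: load  L5  ⟶  SIIS  (L5)  txn=BusRd+Flush  M[L5]=77
step 18: P2: store L7 := 72  ⟶  IIMI  (L7)  txn=BusRdX  M[L7]=20
step 19: P0: load  L7  ⟶  SISI  (L7)  txn=BusRd+Flush  M[L7]=72
step 20: P1: load  L7  ⟶  SSSI  (L7)  txn=BusRd  M[L7]=72
step 21: P3: load  L5  ⟶  SIIS  (L5)  txn=∅  M[L5]=77
step 22: P1: store L5 := 13  ⟶  IMII  (L5)  txn=BusRdX  M[L5]=77
step 23: P2: load  L1  ⟶  IIEI  (L1)  txn=BusRd  M[L1]=80
step 24: P0: load  L5  ⟶  SSII  (L5)  txn=BusRd+Flush  M[L5]=13
step 25: P0: store L0 := 19  ⟶  MIII  (L0)  txn=BusRdX+Flush  M[L0]=73
step 26: P1: store L3 := 4  ⟶  IMII  (L3)  txn=BusRdX  M[L3]=36
step 27: P2: store L5 := 85  ⟶  IIMI  (L5)  txn=BusRdX  M[L5]=13
step 28: P1: store L0 := 27  ⟶  IMII  (L0)  txn=BusRdX+Flush  M[L0]=19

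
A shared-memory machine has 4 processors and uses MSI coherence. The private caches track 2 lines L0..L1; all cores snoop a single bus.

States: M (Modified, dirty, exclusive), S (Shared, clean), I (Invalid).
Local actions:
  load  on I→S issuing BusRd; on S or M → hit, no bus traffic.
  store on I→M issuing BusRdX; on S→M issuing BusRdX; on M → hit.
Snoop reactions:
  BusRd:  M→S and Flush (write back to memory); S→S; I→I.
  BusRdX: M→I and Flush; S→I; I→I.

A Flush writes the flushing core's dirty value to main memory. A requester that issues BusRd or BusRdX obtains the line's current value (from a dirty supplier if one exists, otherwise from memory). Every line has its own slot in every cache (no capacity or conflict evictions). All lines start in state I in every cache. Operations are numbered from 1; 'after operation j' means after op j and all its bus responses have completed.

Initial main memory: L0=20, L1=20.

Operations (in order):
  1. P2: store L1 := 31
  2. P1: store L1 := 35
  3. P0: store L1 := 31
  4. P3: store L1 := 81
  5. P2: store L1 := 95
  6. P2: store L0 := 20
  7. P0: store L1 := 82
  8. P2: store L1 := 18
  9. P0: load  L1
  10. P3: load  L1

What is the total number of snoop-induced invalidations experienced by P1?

invalidations = 1

1. P2: store L1 := 31  bus=[BusRdX]  L1: P0=I P1=I P2=M P3=I  mem[L1]=20
2. P1: store L1 := 35  bus=[BusRdX,Flush]  L1: P0=I P1=M P2=I P3=I  mem[L1]=31
3. P0: store L1 := 31  bus=[BusRdX,Flush]  L1: P0=M P1=I P2=I P3=I  mem[L1]=35
4. P3: store L1 := 81  bus=[BusRdX,Flush]  L1: P0=I P1=I P2=I P3=M  mem[L1]=31
5. P2: store L1 := 95  bus=[BusRdX,Flush]  L1: P0=I P1=I P2=M P3=I  mem[L1]=81
6. P2: store L0 := 20  bus=[BusRdX]  L0: P0=I P1=I P2=M P3=I  mem[L0]=20
7. P0: store L1 := 82  bus=[BusRdX,Flush]  L1: P0=M P1=I P2=I P3=I  mem[L1]=95
8. P2: store L1 := 18  bus=[BusRdX,Flush]  L1: P0=I P1=I P2=M P3=I  mem[L1]=82
9. P0: load  L1  bus=[BusRd,Flush]  L1: P0=S P1=I P2=S P3=I  mem[L1]=18
10. P3: load  L1  bus=[BusRd]  L1: P0=S P1=I P2=S P3=S  mem[L1]=18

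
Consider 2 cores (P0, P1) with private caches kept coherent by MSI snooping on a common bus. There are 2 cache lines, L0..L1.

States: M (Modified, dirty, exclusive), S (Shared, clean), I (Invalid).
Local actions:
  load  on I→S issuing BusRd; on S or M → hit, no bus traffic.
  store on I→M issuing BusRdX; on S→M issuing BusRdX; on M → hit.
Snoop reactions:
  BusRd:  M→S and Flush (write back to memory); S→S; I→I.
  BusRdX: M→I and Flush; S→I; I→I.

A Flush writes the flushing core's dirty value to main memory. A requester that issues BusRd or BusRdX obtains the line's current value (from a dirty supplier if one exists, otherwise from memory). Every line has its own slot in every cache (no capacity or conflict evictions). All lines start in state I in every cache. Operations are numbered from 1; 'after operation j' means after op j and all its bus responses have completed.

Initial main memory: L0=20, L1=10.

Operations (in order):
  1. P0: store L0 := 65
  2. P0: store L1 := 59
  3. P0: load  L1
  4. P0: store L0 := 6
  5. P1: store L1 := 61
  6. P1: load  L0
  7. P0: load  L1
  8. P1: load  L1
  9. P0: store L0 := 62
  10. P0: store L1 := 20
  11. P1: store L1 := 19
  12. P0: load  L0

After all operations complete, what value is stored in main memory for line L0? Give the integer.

memory[L0] = 6

1. P0: store L0 := 65  bus=[BusRdX]  L0: P0=M P1=I  mem[L0]=20
2. P0: store L1 := 59  bus=[BusRdX]  L1: P0=M P1=I  mem[L1]=10
3. P0: load  L1  bus=[-]  L1: P0=M P1=I  mem[L1]=10
4. P0: store L0 := 6  bus=[-]  L0: P0=M P1=I  mem[L0]=20
5. P1: store L1 := 61  bus=[BusRdX,Flush]  L1: P0=I P1=M  mem[L1]=59
6. P1: load  L0  bus=[BusRd,Flush]  L0: P0=S P1=S  mem[L0]=6
7. P0: load  L1  bus=[BusRd,Flush]  L1: P0=S P1=S  mem[L1]=61
8. P1: load  L1  bus=[-]  L1: P0=S P1=S  mem[L1]=61
9. P0: store L0 := 62  bus=[BusRdX]  L0: P0=M P1=I  mem[L0]=6
10. P0: store L1 := 20  bus=[BusRdX]  L1: P0=M P1=I  mem[L1]=61
11. P1: store L1 := 19  bus=[BusRdX,Flush]  L1: P0=I P1=M  mem[L1]=20
12. P0: load  L0  bus=[-]  L0: P0=M P1=I  mem[L0]=6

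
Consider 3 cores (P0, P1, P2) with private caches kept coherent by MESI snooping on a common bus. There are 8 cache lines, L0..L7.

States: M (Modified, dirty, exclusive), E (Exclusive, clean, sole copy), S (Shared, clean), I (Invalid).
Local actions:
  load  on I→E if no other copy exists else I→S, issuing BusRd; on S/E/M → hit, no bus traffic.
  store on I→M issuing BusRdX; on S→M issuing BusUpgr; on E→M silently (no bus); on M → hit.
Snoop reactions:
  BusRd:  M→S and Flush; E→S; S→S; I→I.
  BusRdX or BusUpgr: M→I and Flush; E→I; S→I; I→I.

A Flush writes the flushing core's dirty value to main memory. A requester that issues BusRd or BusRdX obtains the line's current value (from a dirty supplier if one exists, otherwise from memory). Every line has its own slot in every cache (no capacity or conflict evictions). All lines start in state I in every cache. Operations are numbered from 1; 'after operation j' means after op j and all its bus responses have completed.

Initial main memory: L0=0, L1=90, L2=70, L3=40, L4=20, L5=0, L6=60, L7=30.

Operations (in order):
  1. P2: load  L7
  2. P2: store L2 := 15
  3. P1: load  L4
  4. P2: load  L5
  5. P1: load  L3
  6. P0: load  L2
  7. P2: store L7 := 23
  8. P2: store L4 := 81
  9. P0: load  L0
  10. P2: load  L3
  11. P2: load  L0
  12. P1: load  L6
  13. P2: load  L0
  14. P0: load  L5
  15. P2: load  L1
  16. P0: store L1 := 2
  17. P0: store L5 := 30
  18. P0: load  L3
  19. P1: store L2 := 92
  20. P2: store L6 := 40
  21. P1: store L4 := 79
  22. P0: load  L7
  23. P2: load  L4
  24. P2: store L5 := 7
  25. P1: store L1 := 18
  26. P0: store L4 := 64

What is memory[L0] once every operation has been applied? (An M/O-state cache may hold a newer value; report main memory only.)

memory[L0] = 0

  op1 P2: load  L7 → I/I/E on L7; bus BusRd; mem=30
  op2 P2: store L2 := 15 → I/I/M on L2; bus BusRdX; mem=70
  op3 P1: load  L4 → I/E/I on L4; bus BusRd; mem=20
  op4 P2: load  L5 → I/I/E on L5; bus BusRd; mem=0
  op5 P1: load  L3 → I/E/I on L3; bus BusRd; mem=40
  op6 P0: load  L2 → S/I/S on L2; bus BusRd Flush; mem=15
  op7 P2: store L7 := 23 → I/I/M on L7; bus (none); mem=30
  op8 P2: store L4 := 81 → I/I/M on L4; bus BusRdX; mem=20
  op9 P0: load  L0 → E/I/I on L0; bus BusRd; mem=0
  op10 P2: load  L3 → I/S/S on L3; bus BusRd; mem=40
  op11 P2: load  L0 → S/I/S on L0; bus BusRd; mem=0
  op12 P1: load  L6 → I/E/I on L6; bus BusRd; mem=60
  op13 P2: load  L0 → S/I/S on L0; bus (none); mem=0
  op14 P0: load  L5 → S/I/S on L5; bus BusRd; mem=0
  op15 P2: load  L1 → I/I/E on L1; bus BusRd; mem=90
  op16 P0: store L1 := 2 → M/I/I on L1; bus BusRdX; mem=90
  op17 P0: store L5 := 30 → M/I/I on L5; bus BusUpgr; mem=0
  op18 P0: load  L3 → S/S/S on L3; bus BusRd; mem=40
  op19 P1: store L2 := 92 → I/M/I on L2; bus BusRdX; mem=15
  op20 P2: store L6 := 40 → I/I/M on L6; bus BusRdX; mem=60
  op21 P1: store L4 := 79 → I/M/I on L4; bus BusRdX Flush; mem=81
  op22 P0: load  L7 → S/I/S on L7; bus BusRd Flush; mem=23
  op23 P2: load  L4 → I/S/S on L4; bus BusRd Flush; mem=79
  op24 P2: store L5 := 7 → I/I/M on L5; bus BusRdX Flush; mem=30
  op25 P1: store L1 := 18 → I/M/I on L1; bus BusRdX Flush; mem=2
  op26 P0: store L4 := 64 → M/I/I on L4; bus BusRdX; mem=79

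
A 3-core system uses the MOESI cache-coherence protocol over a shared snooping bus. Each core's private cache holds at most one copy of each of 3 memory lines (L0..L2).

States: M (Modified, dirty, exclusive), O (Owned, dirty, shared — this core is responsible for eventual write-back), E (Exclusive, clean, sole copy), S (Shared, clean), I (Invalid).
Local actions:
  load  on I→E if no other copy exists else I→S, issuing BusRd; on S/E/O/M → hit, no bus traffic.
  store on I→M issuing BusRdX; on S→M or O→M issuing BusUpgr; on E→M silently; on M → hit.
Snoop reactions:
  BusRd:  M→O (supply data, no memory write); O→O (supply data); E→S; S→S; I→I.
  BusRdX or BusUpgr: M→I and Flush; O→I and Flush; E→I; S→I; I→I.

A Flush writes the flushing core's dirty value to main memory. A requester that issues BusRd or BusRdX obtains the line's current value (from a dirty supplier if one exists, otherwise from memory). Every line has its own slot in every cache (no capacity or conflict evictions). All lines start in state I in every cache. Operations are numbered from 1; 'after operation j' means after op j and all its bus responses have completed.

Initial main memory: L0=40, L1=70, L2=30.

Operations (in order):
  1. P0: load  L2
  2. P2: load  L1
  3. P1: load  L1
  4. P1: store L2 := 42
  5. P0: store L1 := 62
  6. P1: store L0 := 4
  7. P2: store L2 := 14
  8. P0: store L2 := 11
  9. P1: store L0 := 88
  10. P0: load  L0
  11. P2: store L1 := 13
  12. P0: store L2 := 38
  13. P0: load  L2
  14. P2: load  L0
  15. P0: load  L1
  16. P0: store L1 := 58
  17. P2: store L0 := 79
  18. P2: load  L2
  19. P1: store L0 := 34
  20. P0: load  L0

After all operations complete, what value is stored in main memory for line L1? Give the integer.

[1] P0: load  L2 | P0:E(30), P1:I, P2:I | bus: BusRd
[2] P2: load  L1 | P0:I, P1:I, P2:E(70) | bus: BusRd
[3] P1: load  L1 | P0:I, P1:S(70), P2:S(70) | bus: BusRd
[4] P1: store L2 := 42 | P0:I, P1:M(42), P2:I | bus: BusRdX
[5] P0: store L1 := 62 | P0:M(62), P1:I, P2:I | bus: BusRdX
[6] P1: store L0 := 4 | P0:I, P1:M(4), P2:I | bus: BusRdX
[7] P2: store L2 := 14 | P0:I, P1:I, P2:M(14) | bus: BusRdX,Flush
[8] P0: store L2 := 11 | P0:M(11), P1:I, P2:I | bus: BusRdX,Flush
[9] P1: store L0 := 88 | P0:I, P1:M(88), P2:I | bus: none
[10] P0: load  L0 | P0:S(88), P1:O(88), P2:I | bus: BusRd
[11] P2: store L1 := 13 | P0:I, P1:I, P2:M(13) | bus: BusRdX,Flush
[12] P0: store L2 := 38 | P0:M(38), P1:I, P2:I | bus: none
[13] P0: load  L2 | P0:M(38), P1:I, P2:I | bus: none
[14] P2: load  L0 | P0:S(88), P1:O(88), P2:S(88) | bus: BusRd
[15] P0: load  L1 | P0:S(13), P1:I, P2:O(13) | bus: BusRd
[16] P0: store L1 := 58 | P0:M(58), P1:I, P2:I | bus: BusUpgr,Flush
[17] P2: store L0 := 79 | P0:I, P1:I, P2:M(79) | bus: BusUpgr,Flush
[18] P2: load  L2 | P0:O(38), P1:I, P2:S(38) | bus: BusRd
[19] P1: store L0 := 34 | P0:I, P1:M(34), P2:I | bus: BusRdX,Flush
[20] P0: load  L0 | P0:S(34), P1:O(34), P2:I | bus: BusRd

memory[L1] = 13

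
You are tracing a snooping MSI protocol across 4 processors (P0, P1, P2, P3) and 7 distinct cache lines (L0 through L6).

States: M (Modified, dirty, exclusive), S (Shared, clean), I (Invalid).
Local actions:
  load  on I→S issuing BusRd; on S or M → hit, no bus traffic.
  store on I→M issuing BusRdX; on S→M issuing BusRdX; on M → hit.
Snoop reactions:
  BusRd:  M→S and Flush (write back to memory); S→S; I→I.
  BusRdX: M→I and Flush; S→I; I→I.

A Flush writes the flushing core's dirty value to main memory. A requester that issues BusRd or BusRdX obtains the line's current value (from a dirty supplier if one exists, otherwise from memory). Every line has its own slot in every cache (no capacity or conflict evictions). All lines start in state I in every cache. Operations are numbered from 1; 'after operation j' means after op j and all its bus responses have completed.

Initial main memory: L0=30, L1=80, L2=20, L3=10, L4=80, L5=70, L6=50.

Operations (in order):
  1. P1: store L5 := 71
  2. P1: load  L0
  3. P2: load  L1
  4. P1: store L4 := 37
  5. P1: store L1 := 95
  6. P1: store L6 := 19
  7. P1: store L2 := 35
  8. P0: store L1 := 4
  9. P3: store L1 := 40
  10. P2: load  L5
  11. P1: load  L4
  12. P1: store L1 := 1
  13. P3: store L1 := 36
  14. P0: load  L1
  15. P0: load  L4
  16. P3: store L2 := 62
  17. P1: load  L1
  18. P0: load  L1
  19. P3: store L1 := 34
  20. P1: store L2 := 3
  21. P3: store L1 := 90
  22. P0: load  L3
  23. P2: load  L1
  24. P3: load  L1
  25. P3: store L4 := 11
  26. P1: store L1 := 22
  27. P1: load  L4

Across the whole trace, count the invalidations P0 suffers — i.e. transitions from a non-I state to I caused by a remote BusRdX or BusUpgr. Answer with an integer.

[1] P1: store L5 := 71 | P0:I, P1:M(71), P2:I, P3:I | bus: BusRdX
[2] P1: load  L0 | P0:I, P1:S(30), P2:I, P3:I | bus: BusRd
[3] P2: load  L1 | P0:I, P1:I, P2:S(80), P3:I | bus: BusRd
[4] P1: store L4 := 37 | P0:I, P1:M(37), P2:I, P3:I | bus: BusRdX
[5] P1: store L1 := 95 | P0:I, P1:M(95), P2:I, P3:I | bus: BusRdX
[6] P1: store L6 := 19 | P0:I, P1:M(19), P2:I, P3:I | bus: BusRdX
[7] P1: store L2 := 35 | P0:I, P1:M(35), P2:I, P3:I | bus: BusRdX
[8] P0: store L1 := 4 | P0:M(4), P1:I, P2:I, P3:I | bus: BusRdX,Flush
[9] P3: store L1 := 40 | P0:I, P1:I, P2:I, P3:M(40) | bus: BusRdX,Flush
[10] P2: load  L5 | P0:I, P1:S(71), P2:S(71), P3:I | bus: BusRd,Flush
[11] P1: load  L4 | P0:I, P1:M(37), P2:I, P3:I | bus: none
[12] P1: store L1 := 1 | P0:I, P1:M(1), P2:I, P3:I | bus: BusRdX,Flush
[13] P3: store L1 := 36 | P0:I, P1:I, P2:I, P3:M(36) | bus: BusRdX,Flush
[14] P0: load  L1 | P0:S(36), P1:I, P2:I, P3:S(36) | bus: BusRd,Flush
[15] P0: load  L4 | P0:S(37), P1:S(37), P2:I, P3:I | bus: BusRd,Flush
[16] P3: store L2 := 62 | P0:I, P1:I, P2:I, P3:M(62) | bus: BusRdX,Flush
[17] P1: load  L1 | P0:S(36), P1:S(36), P2:I, P3:S(36) | bus: BusRd
[18] P0: load  L1 | P0:S(36), P1:S(36), P2:I, P3:S(36) | bus: none
[19] P3: store L1 := 34 | P0:I, P1:I, P2:I, P3:M(34) | bus: BusRdX
[20] P1: store L2 := 3 | P0:I, P1:M(3), P2:I, P3:I | bus: BusRdX,Flush
[21] P3: store L1 := 90 | P0:I, P1:I, P2:I, P3:M(90) | bus: none
[22] P0: load  L3 | P0:S(10), P1:I, P2:I, P3:I | bus: BusRd
[23] P2: load  L1 | P0:I, P1:I, P2:S(90), P3:S(90) | bus: BusRd,Flush
[24] P3: load  L1 | P0:I, P1:I, P2:S(90), P3:S(90) | bus: none
[25] P3: store L4 := 11 | P0:I, P1:I, P2:I, P3:M(11) | bus: BusRdX
[26] P1: store L1 := 22 | P0:I, P1:M(22), P2:I, P3:I | bus: BusRdX
[27] P1: load  L4 | P0:I, P1:S(11), P2:I, P3:S(11) | bus: BusRd,Flush

invalidations = 3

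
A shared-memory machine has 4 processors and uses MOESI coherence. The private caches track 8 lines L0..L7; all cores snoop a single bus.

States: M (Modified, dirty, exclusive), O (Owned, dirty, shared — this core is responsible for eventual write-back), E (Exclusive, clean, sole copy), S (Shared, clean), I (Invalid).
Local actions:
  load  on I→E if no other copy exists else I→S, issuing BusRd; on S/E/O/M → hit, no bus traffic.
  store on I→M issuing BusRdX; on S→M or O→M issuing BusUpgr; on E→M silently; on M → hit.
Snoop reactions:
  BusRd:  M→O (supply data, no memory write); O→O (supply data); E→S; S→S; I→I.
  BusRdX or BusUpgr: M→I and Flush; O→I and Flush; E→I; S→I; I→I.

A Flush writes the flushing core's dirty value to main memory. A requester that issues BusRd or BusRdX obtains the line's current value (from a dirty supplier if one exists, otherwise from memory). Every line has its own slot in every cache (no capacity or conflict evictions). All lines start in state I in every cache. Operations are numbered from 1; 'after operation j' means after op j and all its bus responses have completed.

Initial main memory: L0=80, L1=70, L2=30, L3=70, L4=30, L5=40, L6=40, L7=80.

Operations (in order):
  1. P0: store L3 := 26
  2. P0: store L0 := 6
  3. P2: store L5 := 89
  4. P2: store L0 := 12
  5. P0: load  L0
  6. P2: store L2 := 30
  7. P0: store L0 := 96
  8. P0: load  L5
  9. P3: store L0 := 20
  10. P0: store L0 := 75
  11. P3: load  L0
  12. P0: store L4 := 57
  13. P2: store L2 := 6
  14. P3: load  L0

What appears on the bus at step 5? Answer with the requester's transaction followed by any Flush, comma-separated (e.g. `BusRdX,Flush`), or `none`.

step 1: P0: store L3 := 26  ⟶  MIII  (L3)  txn=BusRdX  M[L3]=70
step 2: P0: store L0 := 6  ⟶  MIII  (L0)  txn=BusRdX  M[L0]=80
step 3: P2: store L5 := 89  ⟶  IIMI  (L5)  txn=BusRdX  M[L5]=40
step 4: P2: store L0 := 12  ⟶  IIMI  (L0)  txn=BusRdX+Flush  M[L0]=6
step 5: P0: load  L0  ⟶  SIOI  (L0)  txn=BusRd  M[L0]=6
step 6: P2: store L2 := 30  ⟶  IIMI  (L2)  txn=BusRdX  M[L2]=30
step 7: P0: store L0 := 96  ⟶  MIII  (L0)  txn=BusUpgr+Flush  M[L0]=12
step 8: P0: load  L5  ⟶  SIOI  (L5)  txn=BusRd  M[L5]=40
step 9: P3: store L0 := 20  ⟶  IIIM  (L0)  txn=BusRdX+Flush  M[L0]=96
step 10: P0: store L0 := 75  ⟶  MIII  (L0)  txn=BusRdX+Flush  M[L0]=20
step 11: P3: load  L0  ⟶  OIIS  (L0)  txn=BusRd  M[L0]=20
step 12: P0: store L4 := 57  ⟶  MIII  (L4)  txn=BusRdX  M[L4]=30
step 13: P2: store L2 := 6  ⟶  IIMI  (L2)  txn=∅  M[L2]=30
step 14: P3: load  L0  ⟶  OIIS  (L0)  txn=∅  M[L0]=20

bus = BusRd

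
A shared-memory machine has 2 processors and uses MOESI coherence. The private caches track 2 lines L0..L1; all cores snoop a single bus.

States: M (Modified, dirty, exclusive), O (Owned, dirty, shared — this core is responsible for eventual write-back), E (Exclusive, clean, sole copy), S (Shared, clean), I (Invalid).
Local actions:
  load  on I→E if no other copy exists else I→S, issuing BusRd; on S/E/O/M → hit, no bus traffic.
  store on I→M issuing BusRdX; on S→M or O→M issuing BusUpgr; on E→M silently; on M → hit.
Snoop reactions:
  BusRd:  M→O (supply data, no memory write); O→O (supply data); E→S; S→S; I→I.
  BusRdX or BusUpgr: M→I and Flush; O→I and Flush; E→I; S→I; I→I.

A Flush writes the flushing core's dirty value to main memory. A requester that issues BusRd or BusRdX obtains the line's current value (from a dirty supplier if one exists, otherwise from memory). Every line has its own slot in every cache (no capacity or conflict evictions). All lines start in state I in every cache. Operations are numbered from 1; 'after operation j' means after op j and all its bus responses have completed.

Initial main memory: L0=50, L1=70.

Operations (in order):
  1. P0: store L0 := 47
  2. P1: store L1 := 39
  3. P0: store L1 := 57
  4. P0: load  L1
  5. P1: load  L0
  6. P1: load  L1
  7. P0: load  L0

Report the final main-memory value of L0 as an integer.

memory[L0] = 50

  op1 P0: store L0 := 47 → M/I on L0; bus BusRdX; mem=50
  op2 P1: store L1 := 39 → I/M on L1; bus BusRdX; mem=70
  op3 P0: store L1 := 57 → M/I on L1; bus BusRdX Flush; mem=39
  op4 P0: load  L1 → M/I on L1; bus (none); mem=39
  op5 P1: load  L0 → O/S on L0; bus BusRd; mem=50
  op6 P1: load  L1 → O/S on L1; bus BusRd; mem=39
  op7 P0: load  L0 → O/S on L0; bus (none); mem=50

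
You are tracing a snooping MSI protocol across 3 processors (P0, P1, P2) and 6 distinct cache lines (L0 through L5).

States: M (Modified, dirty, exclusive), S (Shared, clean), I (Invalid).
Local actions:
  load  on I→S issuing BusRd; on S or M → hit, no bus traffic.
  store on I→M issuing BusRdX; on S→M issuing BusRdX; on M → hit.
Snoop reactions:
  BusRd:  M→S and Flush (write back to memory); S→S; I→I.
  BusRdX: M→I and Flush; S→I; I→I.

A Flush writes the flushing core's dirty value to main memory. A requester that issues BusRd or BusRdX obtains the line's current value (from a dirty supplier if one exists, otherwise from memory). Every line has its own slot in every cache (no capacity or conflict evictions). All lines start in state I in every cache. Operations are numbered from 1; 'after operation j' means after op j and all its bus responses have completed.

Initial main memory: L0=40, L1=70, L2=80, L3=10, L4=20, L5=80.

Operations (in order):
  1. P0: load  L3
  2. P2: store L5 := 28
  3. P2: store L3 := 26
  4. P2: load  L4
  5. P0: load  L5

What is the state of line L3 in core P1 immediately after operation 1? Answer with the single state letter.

  op1 P0: load  L3 → S/I/I on L3; bus BusRd; mem=10
  op2 P2: store L5 := 28 → I/I/M on L5; bus BusRdX; mem=80
  op3 P2: store L3 := 26 → I/I/M on L3; bus BusRdX; mem=10
  op4 P2: load  L4 → I/I/S on L4; bus BusRd; mem=20
  op5 P0: load  L5 → S/I/S on L5; bus BusRd Flush; mem=28

state = I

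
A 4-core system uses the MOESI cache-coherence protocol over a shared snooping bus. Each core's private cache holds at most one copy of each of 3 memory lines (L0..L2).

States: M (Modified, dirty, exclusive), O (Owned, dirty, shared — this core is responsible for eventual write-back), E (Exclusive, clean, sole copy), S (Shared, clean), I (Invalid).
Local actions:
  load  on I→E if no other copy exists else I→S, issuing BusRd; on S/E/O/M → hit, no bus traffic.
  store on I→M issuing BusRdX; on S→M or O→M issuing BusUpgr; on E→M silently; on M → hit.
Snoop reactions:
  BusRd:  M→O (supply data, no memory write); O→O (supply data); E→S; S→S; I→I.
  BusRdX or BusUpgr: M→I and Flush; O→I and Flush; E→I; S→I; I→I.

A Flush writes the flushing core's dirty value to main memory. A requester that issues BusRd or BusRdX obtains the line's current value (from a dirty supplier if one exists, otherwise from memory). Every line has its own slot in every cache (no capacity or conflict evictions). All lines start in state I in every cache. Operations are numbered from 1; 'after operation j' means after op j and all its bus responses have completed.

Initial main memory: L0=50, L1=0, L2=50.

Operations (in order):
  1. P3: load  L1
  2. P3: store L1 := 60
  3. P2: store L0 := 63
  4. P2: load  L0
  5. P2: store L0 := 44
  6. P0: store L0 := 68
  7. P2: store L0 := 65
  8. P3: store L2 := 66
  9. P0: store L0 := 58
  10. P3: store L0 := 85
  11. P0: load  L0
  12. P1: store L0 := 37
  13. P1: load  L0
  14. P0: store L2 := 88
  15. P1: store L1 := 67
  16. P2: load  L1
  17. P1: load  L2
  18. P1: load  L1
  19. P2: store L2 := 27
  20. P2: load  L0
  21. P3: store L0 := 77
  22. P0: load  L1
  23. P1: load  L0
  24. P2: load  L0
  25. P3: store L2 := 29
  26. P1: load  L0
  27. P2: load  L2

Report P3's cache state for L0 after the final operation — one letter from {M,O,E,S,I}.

state = O

[1] P3: load  L1 | P0:I, P1:I, P2:I, P3:E(0) | bus: BusRd
[2] P3: store L1 := 60 | P0:I, P1:I, P2:I, P3:M(60) | bus: none
[3] P2: store L0 := 63 | P0:I, P1:I, P2:M(63), P3:I | bus: BusRdX
[4] P2: load  L0 | P0:I, P1:I, P2:M(63), P3:I | bus: none
[5] P2: store L0 := 44 | P0:I, P1:I, P2:M(44), P3:I | bus: none
[6] P0: store L0 := 68 | P0:M(68), P1:I, P2:I, P3:I | bus: BusRdX,Flush
[7] P2: store L0 := 65 | P0:I, P1:I, P2:M(65), P3:I | bus: BusRdX,Flush
[8] P3: store L2 := 66 | P0:I, P1:I, P2:I, P3:M(66) | bus: BusRdX
[9] P0: store L0 := 58 | P0:M(58), P1:I, P2:I, P3:I | bus: BusRdX,Flush
[10] P3: store L0 := 85 | P0:I, P1:I, P2:I, P3:M(85) | bus: BusRdX,Flush
[11] P0: load  L0 | P0:S(85), P1:I, P2:I, P3:O(85) | bus: BusRd
[12] P1: store L0 := 37 | P0:I, P1:M(37), P2:I, P3:I | bus: BusRdX,Flush
[13] P1: load  L0 | P0:I, P1:M(37), P2:I, P3:I | bus: none
[14] P0: store L2 := 88 | P0:M(88), P1:I, P2:I, P3:I | bus: BusRdX,Flush
[15] P1: store L1 := 67 | P0:I, P1:M(67), P2:I, P3:I | bus: BusRdX,Flush
[16] P2: load  L1 | P0:I, P1:O(67), P2:S(67), P3:I | bus: BusRd
[17] P1: load  L2 | P0:O(88), P1:S(88), P2:I, P3:I | bus: BusRd
[18] P1: load  L1 | P0:I, P1:O(67), P2:S(67), P3:I | bus: none
[19] P2: store L2 := 27 | P0:I, P1:I, P2:M(27), P3:I | bus: BusRdX,Flush
[20] P2: load  L0 | P0:I, P1:O(37), P2:S(37), P3:I | bus: BusRd
[21] P3: store L0 := 77 | P0:I, P1:I, P2:I, P3:M(77) | bus: BusRdX,Flush
[22] P0: load  L1 | P0:S(67), P1:O(67), P2:S(67), P3:I | bus: BusRd
[23] P1: load  L0 | P0:I, P1:S(77), P2:I, P3:O(77) | bus: BusRd
[24] P2: load  L0 | P0:I, P1:S(77), P2:S(77), P3:O(77) | bus: BusRd
[25] P3: store L2 := 29 | P0:I, P1:I, P2:I, P3:M(29) | bus: BusRdX,Flush
[26] P1: load  L0 | P0:I, P1:S(77), P2:S(77), P3:O(77) | bus: none
[27] P2: load  L2 | P0:I, P1:I, P2:S(29), P3:O(29) | bus: BusRd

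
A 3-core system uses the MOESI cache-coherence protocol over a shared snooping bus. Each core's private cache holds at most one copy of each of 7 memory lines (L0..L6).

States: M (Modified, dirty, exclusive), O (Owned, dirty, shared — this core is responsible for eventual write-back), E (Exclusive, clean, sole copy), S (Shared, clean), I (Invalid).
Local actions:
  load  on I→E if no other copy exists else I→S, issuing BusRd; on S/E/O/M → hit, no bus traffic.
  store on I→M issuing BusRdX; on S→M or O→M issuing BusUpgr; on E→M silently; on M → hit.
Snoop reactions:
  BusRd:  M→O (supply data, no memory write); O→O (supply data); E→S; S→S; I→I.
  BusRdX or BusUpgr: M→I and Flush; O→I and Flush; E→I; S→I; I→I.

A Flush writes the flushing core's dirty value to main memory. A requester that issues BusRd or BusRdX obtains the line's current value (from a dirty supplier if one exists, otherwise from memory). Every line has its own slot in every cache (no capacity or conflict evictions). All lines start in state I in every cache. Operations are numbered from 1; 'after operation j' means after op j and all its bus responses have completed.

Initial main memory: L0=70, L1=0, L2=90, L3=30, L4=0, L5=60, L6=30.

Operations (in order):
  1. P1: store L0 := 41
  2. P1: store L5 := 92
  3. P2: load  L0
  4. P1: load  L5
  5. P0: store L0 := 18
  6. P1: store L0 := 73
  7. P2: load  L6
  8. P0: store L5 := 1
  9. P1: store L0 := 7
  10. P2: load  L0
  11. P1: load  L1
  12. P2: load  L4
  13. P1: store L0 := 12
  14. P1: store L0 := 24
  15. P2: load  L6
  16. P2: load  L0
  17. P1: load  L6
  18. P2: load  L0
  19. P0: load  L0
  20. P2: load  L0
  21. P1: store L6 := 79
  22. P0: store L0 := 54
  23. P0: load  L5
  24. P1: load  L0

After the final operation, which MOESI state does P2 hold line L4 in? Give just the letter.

state = E

[1] P1: store L0 := 41 | P0:I, P1:M(41), P2:I | bus: BusRdX
[2] P1: store L5 := 92 | P0:I, P1:M(92), P2:I | bus: BusRdX
[3] P2: load  L0 | P0:I, P1:O(41), P2:S(41) | bus: BusRd
[4] P1: load  L5 | P0:I, P1:M(92), P2:I | bus: none
[5] P0: store L0 := 18 | P0:M(18), P1:I, P2:I | bus: BusRdX,Flush
[6] P1: store L0 := 73 | P0:I, P1:M(73), P2:I | bus: BusRdX,Flush
[7] P2: load  L6 | P0:I, P1:I, P2:E(30) | bus: BusRd
[8] P0: store L5 := 1 | P0:M(1), P1:I, P2:I | bus: BusRdX,Flush
[9] P1: store L0 := 7 | P0:I, P1:M(7), P2:I | bus: none
[10] P2: load  L0 | P0:I, P1:O(7), P2:S(7) | bus: BusRd
[11] P1: load  L1 | P0:I, P1:E(0), P2:I | bus: BusRd
[12] P2: load  L4 | P0:I, P1:I, P2:E(0) | bus: BusRd
[13] P1: store L0 := 12 | P0:I, P1:M(12), P2:I | bus: BusUpgr
[14] P1: store L0 := 24 | P0:I, P1:M(24), P2:I | bus: none
[15] P2: load  L6 | P0:I, P1:I, P2:E(30) | bus: none
[16] P2: load  L0 | P0:I, P1:O(24), P2:S(24) | bus: BusRd
[17] P1: load  L6 | P0:I, P1:S(30), P2:S(30) | bus: BusRd
[18] P2: load  L0 | P0:I, P1:O(24), P2:S(24) | bus: none
[19] P0: load  L0 | P0:S(24), P1:O(24), P2:S(24) | bus: BusRd
[20] P2: load  L0 | P0:S(24), P1:O(24), P2:S(24) | bus: none
[21] P1: store L6 := 79 | P0:I, P1:M(79), P2:I | bus: BusUpgr
[22] P0: store L0 := 54 | P0:M(54), P1:I, P2:I | bus: BusUpgr,Flush
[23] P0: load  L5 | P0:M(1), P1:I, P2:I | bus: none
[24] P1: load  L0 | P0:O(54), P1:S(54), P2:I | bus: BusRd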